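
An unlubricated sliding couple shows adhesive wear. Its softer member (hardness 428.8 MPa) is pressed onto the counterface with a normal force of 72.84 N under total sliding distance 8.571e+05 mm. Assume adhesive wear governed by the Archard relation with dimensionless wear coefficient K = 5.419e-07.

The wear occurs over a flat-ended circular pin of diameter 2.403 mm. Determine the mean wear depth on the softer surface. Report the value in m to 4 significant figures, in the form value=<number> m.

value=1.740e-05 m

Intermediates are displayed rounded, and all working math runs at full float precision; rounded once at the end to 4 significant figures.
Sliding distance L = 8.571e+05 mm = 857.1 m.
Hardness H = 428.8 MPa = 4.288e+08 Pa.
Pin diameter d = 2.403 mm = 0.002403 m. Contact area A = π·d²/4 = π·(0.002403 m)²/4 = 4.535e-06 m².
As SI base values: W = 72.84 N, H = 4.288e+08 Pa, K = 5.419e-07.
Archard volume V = K·W·L/H = 5.419e-07 · 72.84 · 857.1 / 4.288e+08 = 7.890e-11 m³.
Depth h = V/A = 7.890e-11 / 4.535e-06 = 1.740e-05 m.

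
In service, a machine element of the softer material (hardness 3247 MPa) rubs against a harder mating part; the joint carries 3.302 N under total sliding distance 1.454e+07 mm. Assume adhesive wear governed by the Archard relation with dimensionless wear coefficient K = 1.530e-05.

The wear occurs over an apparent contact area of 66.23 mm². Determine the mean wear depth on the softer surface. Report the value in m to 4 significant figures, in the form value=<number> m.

Every step holds full float precision — intermediates appear rounded; a lone final rounding, at four significant digits.
Convert: Path length L = 1.454e+07 mm = 1.454e+04 m.
Convert: Hardness H = 3247 MPa = 3.247e+09 Pa.
Convert: Contact area A = 66.23 mm² = 6.623e-05 m².
In SI base units: W = 3.302 N, H = 3.247e+09 Pa, K = 1.530e-05.
Archard volume V = K·W·L/H = 1.530e-05 · 3.302 · 1.454e+04 / 3.247e+09 = 2.262e-10 m³.
Mean depth h = V/A = 2.262e-10 / 6.623e-05 = 3.416e-06 m.

value=3.416e-06 m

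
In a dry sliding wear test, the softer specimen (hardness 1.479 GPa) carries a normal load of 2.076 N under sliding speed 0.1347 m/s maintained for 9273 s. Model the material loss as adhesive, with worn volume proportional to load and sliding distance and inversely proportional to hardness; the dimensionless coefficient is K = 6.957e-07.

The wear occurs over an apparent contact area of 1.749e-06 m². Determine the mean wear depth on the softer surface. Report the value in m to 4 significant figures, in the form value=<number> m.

The intermediates are printed rounded. The computation runs at full precision, and one final rounding, at four significant digits.
Path length L = v·t = 0.1347 m/s × 9273 s = 1249 m.
Hardness H = 1.479 GPa = 1.479e+09 Pa.
As SI base values: W = 2.076 N, H = 1.479e+09 Pa, K = 6.957e-07.
By Archard's law, V = K·W·L/H = 6.957e-07 · 2.076 · 1249 / 1.479e+09 = 1.220e-12 m³.
Mean wear depth h = V/A = 1.220e-12 / 1.749e-06 = 6.974e-07 m.

value=6.974e-07 m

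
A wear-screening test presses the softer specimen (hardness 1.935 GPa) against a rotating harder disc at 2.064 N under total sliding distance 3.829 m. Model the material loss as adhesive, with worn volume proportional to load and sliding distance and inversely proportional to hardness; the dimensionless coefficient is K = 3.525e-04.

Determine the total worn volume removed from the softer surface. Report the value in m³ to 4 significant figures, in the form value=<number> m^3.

value=1.440e-12 m^3

All arithmetic maintains exact precision; the intermediates appear rounded. Rounded just once to 4 significant digits.
Convert: Hardness H = 1.935 GPa = 1.935e+09 Pa.
Expressed in SI base units: W = 2.064 N, H = 1.935e+09 Pa, K = 3.525e-04.
Archard volume V = K·W·L/H = 3.525e-04 · 2.064 · 3.829 / 1.935e+09 = 1.440e-12 m³.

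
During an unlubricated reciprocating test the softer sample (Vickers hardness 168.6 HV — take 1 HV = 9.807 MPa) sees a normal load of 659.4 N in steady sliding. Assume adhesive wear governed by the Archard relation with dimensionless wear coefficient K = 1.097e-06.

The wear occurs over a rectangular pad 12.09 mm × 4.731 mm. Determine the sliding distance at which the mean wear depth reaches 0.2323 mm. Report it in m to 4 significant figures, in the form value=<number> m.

value=3.037e+04 m

Each operation holds full float precision, and the intermediates are displayed rounded. Rounded once at the end to four significant digits.
Hardness H = 168.6 HV × 9.807 MPa/HV = 1653 MPa = 1.653e+09 Pa.
Pad sides 12.09 mm × 4.731 mm = 0.01209 m × 0.004731 m. Contact area A = 0.01209 m × 0.004731 m = 5.720e-05 m².
Depth limit h_lim = 0.2323 mm = 2.323e-04 m.
In SI base units: W = 659.4 N, H = 1.653e+09 Pa, K = 1.097e-06.
Permissible volume V_lim = h_lim·A = 2.323e-04 · 5.720e-05 = 1.329e-08 m³.
Thus life L = V_lim·H/(K·W) = 1.329e-08 · 1.653e+09 / (1.097e-06 · 659.4) = 3.037e+04 m.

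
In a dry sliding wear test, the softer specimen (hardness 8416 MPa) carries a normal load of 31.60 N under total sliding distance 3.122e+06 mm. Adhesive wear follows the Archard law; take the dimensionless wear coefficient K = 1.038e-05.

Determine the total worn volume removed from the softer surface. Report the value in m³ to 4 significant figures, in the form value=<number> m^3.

All working math keeps full precision, and intermediate values are shown rounded. Rounded just once, at four significant digits.
Convert: Sliding distance L = 3.122e+06 mm = 3122 m.
Convert: Hardness H = 8416 MPa = 8.416e+09 Pa.
In SI base units, W = 31.60 N, H = 8.416e+09 Pa, K = 1.038e-05.
The Archard volume V = K·W·L/H = 1.038e-05 · 31.60 · 3122 / 8.416e+09 = 1.217e-10 m³.

value=1.217e-10 m^3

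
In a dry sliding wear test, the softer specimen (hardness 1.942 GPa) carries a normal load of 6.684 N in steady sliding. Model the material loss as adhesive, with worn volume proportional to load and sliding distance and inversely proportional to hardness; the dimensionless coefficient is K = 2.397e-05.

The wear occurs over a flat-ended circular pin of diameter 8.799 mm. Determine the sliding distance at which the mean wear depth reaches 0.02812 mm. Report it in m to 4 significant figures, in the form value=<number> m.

All arithmetic maintains full precision; the intermediates are displayed rounded; a lone final rounding: four significant digits.
Convert: Hardness H = 1.942 GPa = 1.942e+09 Pa.
Convert: Pin diameter d = 8.799 mm = 0.008799 m. Contact area A = π·d²/4 = π·(0.008799 m)²/4 = 6.081e-05 m².
Convert: Depth limit h_lim = 0.02812 mm = 2.812e-05 m.
Collected in SI base units: W = 6.684 N, H = 1.942e+09 Pa, K = 2.397e-05.
At the depth limit, V_lim = h_lim·A = 2.812e-05 · 6.081e-05 = 1.710e-09 m³.
Sliding life L = V_lim·H/(K·W) = 1.710e-09 · 1.942e+09 / (2.397e-05 · 6.684) = 2.073e+04 m.

value=2.073e+04 m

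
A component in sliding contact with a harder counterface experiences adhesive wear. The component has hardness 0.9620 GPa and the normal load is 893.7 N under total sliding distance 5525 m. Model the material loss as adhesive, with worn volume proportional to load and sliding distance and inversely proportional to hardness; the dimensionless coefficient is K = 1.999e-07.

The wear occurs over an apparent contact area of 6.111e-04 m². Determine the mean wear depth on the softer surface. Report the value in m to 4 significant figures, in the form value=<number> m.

All working math maintains full precision, and displayed values are rounded, and one last rounding to 4 significant figures.
Hardness H = 0.9620 GPa = 9.620e+08 Pa.
Collected in SI base units: W = 893.7 N, H = 9.620e+08 Pa, K = 1.999e-07.
Archard volume V = K·W·L/H = 1.999e-07 · 893.7 · 5525 / 9.620e+08 = 1.026e-09 m³.
Depth h = V/A = 1.026e-09 / 6.111e-04 = 1.679e-06 m.

value=1.679e-06 m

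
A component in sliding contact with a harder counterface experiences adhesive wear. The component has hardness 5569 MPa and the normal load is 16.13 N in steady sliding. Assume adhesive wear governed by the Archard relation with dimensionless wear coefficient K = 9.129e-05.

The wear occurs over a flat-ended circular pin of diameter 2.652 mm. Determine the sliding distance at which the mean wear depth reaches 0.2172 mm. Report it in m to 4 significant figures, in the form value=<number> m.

Intermediates are printed rounded. All working math runs at full precision. Rounded once at the end, at 4 significant figures.
Convert: Hardness H = 5569 MPa = 5.569e+09 Pa.
Convert: Pin diameter d = 2.652 mm = 0.002652 m. Contact area A = π·d²/4 = π·(0.002652 m)²/4 = 5.524e-06 m².
Convert: Depth limit h_lim = 0.2172 mm = 2.172e-04 m.
SI base units throughout: W = 16.13 N, H = 5.569e+09 Pa, K = 9.129e-05.
Volume at the limit: V_lim = h_lim·A = 2.172e-04 · 5.524e-06 = 1.200e-09 m³.
Thus life L = V_lim·H/(K·W) = 1.200e-09 · 5.569e+09 / (9.129e-05 · 16.13) = 4537 m.

value=4537 m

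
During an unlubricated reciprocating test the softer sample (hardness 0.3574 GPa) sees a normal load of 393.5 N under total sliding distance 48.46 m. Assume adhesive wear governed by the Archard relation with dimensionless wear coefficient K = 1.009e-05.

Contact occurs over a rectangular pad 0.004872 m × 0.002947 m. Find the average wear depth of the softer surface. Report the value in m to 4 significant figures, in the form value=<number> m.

The algebra runs at full precision; intermediates are shown rounded. Rounded just once to 4 significant digits.
Hardness H = 0.3574 GPa = 3.574e+08 Pa.
Contact area A = 0.004872 m × 0.002947 m = 1.436e-05 m².
Working in SI base units: W = 393.5 N, H = 3.574e+08 Pa, K = 1.009e-05.
The Archard volume V = K·W·L/H = 1.009e-05 · 393.5 · 48.46 / 3.574e+08 = 5.384e-10 m³.
Wear depth h = V/A = 5.384e-10 / 1.436e-05 = 3.750e-05 m.

value=3.750e-05 m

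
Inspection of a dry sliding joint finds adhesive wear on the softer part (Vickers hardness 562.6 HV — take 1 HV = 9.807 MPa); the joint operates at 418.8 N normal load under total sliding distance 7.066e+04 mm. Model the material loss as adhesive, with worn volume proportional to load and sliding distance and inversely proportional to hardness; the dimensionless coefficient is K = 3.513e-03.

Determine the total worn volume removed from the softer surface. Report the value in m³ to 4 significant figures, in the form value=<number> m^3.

The intermediates appear rounded. The algebra maintains exact precision, and rounded once at the end: four significant digits.
The distance L = 7.066e+04 mm = 70.66 m.
Hardness H = 562.6 HV × 9.807 MPa/HV = 5517 MPa = 5.517e+09 Pa.
As SI base values: W = 418.8 N, H = 5.517e+09 Pa, K = 3.513e-03.
The Archard volume V = K·W·L/H = 3.513e-03 · 418.8 · 70.66 / 5.517e+09 = 1.884e-08 m³.

value=1.884e-08 m^3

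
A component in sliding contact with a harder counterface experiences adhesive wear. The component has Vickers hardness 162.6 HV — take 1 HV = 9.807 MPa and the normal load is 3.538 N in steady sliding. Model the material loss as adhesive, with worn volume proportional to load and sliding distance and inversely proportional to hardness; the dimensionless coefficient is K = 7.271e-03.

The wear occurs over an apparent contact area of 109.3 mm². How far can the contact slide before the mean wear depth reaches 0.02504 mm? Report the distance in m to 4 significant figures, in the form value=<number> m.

value=169.7 m

Shown intermediates are rounded — the computation carries full precision. Rounded once at the end: 4 significant digits.
Hardness H = 162.6 HV × 9.807 MPa/HV = 1595 MPa = 1.595e+09 Pa.
Contact area A = 109.3 mm² = 1.093e-04 m².
Depth limit h_lim = 0.02504 mm = 2.504e-05 m.
Expressed in SI base units: W = 3.538 N, H = 1.595e+09 Pa, K = 7.271e-03.
At the depth limit, V_lim = h_lim·A = 2.504e-05 · 1.093e-04 = 2.737e-09 m³.
Sliding life L = V_lim·H/(K·W) = 2.737e-09 · 1.595e+09 / (7.271e-03 · 3.538) = 169.7 m.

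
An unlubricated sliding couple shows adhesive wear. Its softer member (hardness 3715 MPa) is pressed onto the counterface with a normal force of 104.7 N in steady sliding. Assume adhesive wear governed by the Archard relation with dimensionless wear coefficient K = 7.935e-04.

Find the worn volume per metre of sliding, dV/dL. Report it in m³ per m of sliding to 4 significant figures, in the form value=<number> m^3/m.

Shown intermediates are rounded. The computation maintains full float precision. Rounded just once: 4 significant figures.
Convert: Hardness H = 3715 MPa = 3.715e+09 Pa.
Collected in SI base units: W = 104.7 N, H = 3.715e+09 Pa, K = 7.935e-04.
Volumetric rate dV/dL = K·W/H, so: 7.935e-04 · 104.7 / 3.715e+09 = 2.236e-11 m³/m.

value=2.236e-11 m^3/m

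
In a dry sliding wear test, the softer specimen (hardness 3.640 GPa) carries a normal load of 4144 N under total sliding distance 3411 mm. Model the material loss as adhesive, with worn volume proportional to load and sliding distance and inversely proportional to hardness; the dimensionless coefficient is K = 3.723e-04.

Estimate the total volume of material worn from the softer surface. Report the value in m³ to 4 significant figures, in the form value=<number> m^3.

The computation runs at exact precision — the intermediates are shown rounded. Rounded once at the end: 4 significant figures.
Convert: Sliding distance L = 3411 mm = 3.411 m.
Convert: Hardness H = 3.640 GPa = 3.640e+09 Pa.
Expressed in SI base units: W = 4144 N, H = 3.640e+09 Pa, K = 3.723e-04.
Worn volume V = K·W·L/H = 3.723e-04 · 4144 · 3.411 / 3.640e+09 = 1.446e-09 m³.

value=1.446e-09 m^3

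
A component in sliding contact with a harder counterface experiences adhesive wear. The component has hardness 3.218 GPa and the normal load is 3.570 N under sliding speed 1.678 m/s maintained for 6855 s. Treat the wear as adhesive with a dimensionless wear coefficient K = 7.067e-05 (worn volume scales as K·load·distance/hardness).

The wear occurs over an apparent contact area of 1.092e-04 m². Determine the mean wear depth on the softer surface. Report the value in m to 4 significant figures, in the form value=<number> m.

All arithmetic holds full precision — the intermediates are printed rounded — rounded just once: 4 significant figures.
Convert: Path length L = v·t = 1.678 m/s × 6855 s = 1.150e+04 m.
Convert: Hardness H = 3.218 GPa = 3.218e+09 Pa.
Working in SI base units: W = 3.570 N, H = 3.218e+09 Pa, K = 7.067e-05.
Archard relation: V = K·W·L/H = 7.067e-05 · 3.570 · 1.150e+04 / 3.218e+09 = 9.018e-10 m³.
Mean depth h = V/A = 9.018e-10 / 1.092e-04 = 8.258e-06 m.

value=8.258e-06 m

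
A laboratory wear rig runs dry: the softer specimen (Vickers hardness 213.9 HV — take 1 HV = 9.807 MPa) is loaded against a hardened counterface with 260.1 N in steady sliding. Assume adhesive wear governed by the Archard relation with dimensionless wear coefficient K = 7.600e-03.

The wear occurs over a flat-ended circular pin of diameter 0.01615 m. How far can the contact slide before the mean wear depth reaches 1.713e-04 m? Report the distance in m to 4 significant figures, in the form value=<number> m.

The algebra carries full float precision — displayed values are rounded; one last rounding: 4 significant figures.
Hardness H = 213.9 HV × 9.807 MPa/HV = 2098 MPa = 2.098e+09 Pa.
Contact area A = π·d²/4 = π·(0.01615 m)²/4 = 2.048e-04 m².
As SI base values: W = 260.1 N, H = 2.098e+09 Pa, K = 7.600e-03.
Permissible volume V_lim = h_lim·A = 1.713e-04 · 2.048e-04 = 3.509e-08 m³.
So the life L = V_lim·H/(K·W) = 3.509e-08 · 2.098e+09 / (7.600e-03 · 260.1) = 37.24 m.

value=37.24 m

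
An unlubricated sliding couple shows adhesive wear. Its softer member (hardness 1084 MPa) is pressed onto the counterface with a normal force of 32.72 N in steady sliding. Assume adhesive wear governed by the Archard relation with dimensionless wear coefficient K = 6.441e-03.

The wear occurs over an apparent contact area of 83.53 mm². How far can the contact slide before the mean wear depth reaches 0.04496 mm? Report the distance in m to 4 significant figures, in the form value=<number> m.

The computation runs at full precision, and intermediate values appear rounded; one last rounding: four significant figures.
Hardness H = 1084 MPa = 1.084e+09 Pa.
Contact area A = 83.53 mm² = 8.353e-05 m².
Depth limit h_lim = 0.04496 mm = 4.496e-05 m.
Expressed in SI base units: W = 32.72 N, H = 1.084e+09 Pa, K = 6.441e-03.
At the depth limit, V_lim = h_lim·A = 4.496e-05 · 8.353e-05 = 3.756e-09 m³.
Inverting, life L = V_lim·H/(K·W) = 3.756e-09 · 1.084e+09 / (6.441e-03 · 32.72) = 19.32 m.

value=19.32 m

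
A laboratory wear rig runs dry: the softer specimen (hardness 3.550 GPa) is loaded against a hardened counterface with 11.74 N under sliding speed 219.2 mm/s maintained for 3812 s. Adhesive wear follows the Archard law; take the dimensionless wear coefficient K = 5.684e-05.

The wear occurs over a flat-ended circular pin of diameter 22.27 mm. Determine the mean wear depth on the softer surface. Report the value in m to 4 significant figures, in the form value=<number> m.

Intermediates are printed rounded. Each operation keeps full precision — rounded just once, at 4 significant figures.
Sliding speed v = 219.2 mm/s = 0.2192 m/s. Sliding distance L = v·t = 0.2192 m/s × 3812 s = 835.6 m.
Hardness H = 3.550 GPa = 3.550e+09 Pa.
Pin diameter d = 22.27 mm = 0.02227 m. Contact area A = π·d²/4 = π·(0.02227 m)²/4 = 3.895e-04 m².
In SI base units, W = 11.74 N, H = 3.550e+09 Pa, K = 5.684e-05.
Worn volume V = K·W·L/H = 5.684e-05 · 11.74 · 835.6 / 3.550e+09 = 1.571e-10 m³.
Depth of wear h = V/A = 1.571e-10 / 3.895e-04 = 4.032e-07 m.

value=4.032e-07 m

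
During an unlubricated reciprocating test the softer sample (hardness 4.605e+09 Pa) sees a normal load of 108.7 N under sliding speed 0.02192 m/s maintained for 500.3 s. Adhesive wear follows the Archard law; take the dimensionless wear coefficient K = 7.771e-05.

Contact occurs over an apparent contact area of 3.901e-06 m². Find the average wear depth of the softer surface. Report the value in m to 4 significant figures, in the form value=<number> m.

Intermediates are shown rounded — each operation keeps exact precision — one last rounding: 4 significant figures.
Distance covered L = v·t = 0.02192 m/s × 500.3 s = 10.97 m.
Collected in SI base units: W = 108.7 N, H = 4.605e+09 Pa, K = 7.771e-05.
Archard relation: V = K·W·L/H = 7.771e-05 · 108.7 · 10.97 / 4.605e+09 = 2.012e-11 m³.
Depth h = V/A = 2.012e-11 / 3.901e-06 = 5.157e-06 m.

value=5.157e-06 m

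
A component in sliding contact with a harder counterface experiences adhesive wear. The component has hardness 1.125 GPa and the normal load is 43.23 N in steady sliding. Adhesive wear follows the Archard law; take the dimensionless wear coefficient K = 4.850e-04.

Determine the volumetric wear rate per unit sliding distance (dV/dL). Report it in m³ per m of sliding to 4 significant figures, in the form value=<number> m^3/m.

Intermediates are displayed rounded. Every step holds exact precision — rounded once at the end: four significant digits.
Convert: Hardness H = 1.125 GPa = 1.125e+09 Pa.
In SI base units: W = 43.23 N, H = 1.125e+09 Pa, K = 4.850e-04.
The wear rate dV/dL = K·W/H (independent of L): 4.850e-04 · 43.23 / 1.125e+09 = 1.864e-11 m³/m.

value=1.864e-11 m^3/m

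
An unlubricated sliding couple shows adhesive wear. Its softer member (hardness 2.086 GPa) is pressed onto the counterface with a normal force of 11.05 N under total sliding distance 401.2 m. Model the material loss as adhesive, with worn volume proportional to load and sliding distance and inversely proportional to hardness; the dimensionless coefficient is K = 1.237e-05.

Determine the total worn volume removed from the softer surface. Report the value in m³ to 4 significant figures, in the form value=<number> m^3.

The algebra keeps exact precision; displayed values are rounded — rounded once at the end, at four significant digits.
Convert: Hardness H = 2.086 GPa = 2.086e+09 Pa.
As SI base values: W = 11.05 N, H = 2.086e+09 Pa, K = 1.237e-05.
Worn volume V = K·W·L/H = 1.237e-05 · 11.05 · 401.2 / 2.086e+09 = 2.629e-11 m³.

value=2.629e-11 m^3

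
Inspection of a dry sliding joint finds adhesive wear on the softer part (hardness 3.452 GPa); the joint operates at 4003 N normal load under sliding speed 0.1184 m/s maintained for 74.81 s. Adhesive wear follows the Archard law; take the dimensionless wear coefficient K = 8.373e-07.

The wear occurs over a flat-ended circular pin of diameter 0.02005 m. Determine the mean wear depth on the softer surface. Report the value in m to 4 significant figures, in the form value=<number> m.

Intermediates appear rounded. The algebra holds full precision — rounded once at the end to 4 significant digits.
Path length L = v·t = 0.1184 m/s × 74.81 s = 8.858 m.
Hardness H = 3.452 GPa = 3.452e+09 Pa.
Contact area A = π·d²/4 = π·(0.02005 m)²/4 = 3.157e-04 m².
Working in SI base units: W = 4003 N, H = 3.452e+09 Pa, K = 8.373e-07.
Volume removed: V = K·W·L/H = 8.373e-07 · 4003 · 8.858 / 3.452e+09 = 8.600e-12 m³.
Depth h = V/A = 8.600e-12 / 3.157e-04 = 2.724e-08 m.

value=2.724e-08 m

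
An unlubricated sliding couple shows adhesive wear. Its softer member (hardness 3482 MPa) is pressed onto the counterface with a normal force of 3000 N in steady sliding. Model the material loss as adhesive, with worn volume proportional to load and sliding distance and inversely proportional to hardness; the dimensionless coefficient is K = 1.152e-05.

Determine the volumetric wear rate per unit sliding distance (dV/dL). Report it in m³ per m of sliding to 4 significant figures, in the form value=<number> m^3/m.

value=9.925e-12 m^3/m

Shown intermediates are rounded. All arithmetic runs at exact precision; rounded just once, at four significant figures.
Hardness H = 3482 MPa = 3.482e+09 Pa.
As SI base values: W = 3000 N, H = 3.482e+09 Pa, K = 1.152e-05.
Rate of wear dV/dL = K·W/H (no L dependence): 1.152e-05 · 3000 / 3.482e+09 = 9.925e-12 m³/m.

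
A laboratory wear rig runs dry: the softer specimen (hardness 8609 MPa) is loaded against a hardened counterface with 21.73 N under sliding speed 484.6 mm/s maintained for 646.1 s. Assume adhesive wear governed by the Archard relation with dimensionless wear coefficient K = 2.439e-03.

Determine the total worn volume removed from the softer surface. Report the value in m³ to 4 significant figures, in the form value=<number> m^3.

All arithmetic keeps full precision, and the intermediates are printed rounded. Rounded just once, at 4 significant digits.
Convert: Sliding speed v = 484.6 mm/s = 0.4846 m/s. The distance L = v·t = 0.4846 m/s × 646.1 s = 313.1 m.
Convert: Hardness H = 8609 MPa = 8.609e+09 Pa.
Expressed in SI base units: W = 21.73 N, H = 8.609e+09 Pa, K = 2.439e-03.
Archard relation: V = K·W·L/H = 2.439e-03 · 21.73 · 313.1 / 8.609e+09 = 1.928e-09 m³.

value=1.928e-09 m^3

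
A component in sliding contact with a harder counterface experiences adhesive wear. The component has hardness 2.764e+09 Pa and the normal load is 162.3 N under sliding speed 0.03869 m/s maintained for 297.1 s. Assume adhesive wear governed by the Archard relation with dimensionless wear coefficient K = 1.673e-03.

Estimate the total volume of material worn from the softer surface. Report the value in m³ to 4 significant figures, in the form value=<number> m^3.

value=1.129e-09 m^3

Each operation carries full precision. Intermediates appear rounded, and one final rounding: four significant figures.
Total distance L = v·t = 0.03869 m/s × 297.1 s = 11.49 m.
In SI base units: W = 162.3 N, H = 2.764e+09 Pa, K = 1.673e-03.
Wear volume V = K·W·L/H = 1.673e-03 · 162.3 · 11.49 / 2.764e+09 = 1.129e-09 m³.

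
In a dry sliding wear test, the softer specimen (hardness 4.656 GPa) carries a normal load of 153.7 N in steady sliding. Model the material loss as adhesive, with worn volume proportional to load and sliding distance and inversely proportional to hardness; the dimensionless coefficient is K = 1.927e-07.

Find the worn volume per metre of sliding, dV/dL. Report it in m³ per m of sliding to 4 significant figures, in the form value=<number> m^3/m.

value=6.361e-15 m^3/m

Intermediate values are displayed rounded, and each operation maintains exact precision. Rounded once at the end to 4 significant figures.
Convert: Hardness H = 4.656 GPa = 4.656e+09 Pa.
Expressed in SI base units: W = 153.7 N, H = 4.656e+09 Pa, K = 1.927e-07.
The wear rate dV/dL = K·W/H, so: 1.927e-07 · 153.7 / 4.656e+09 = 6.361e-15 m³/m.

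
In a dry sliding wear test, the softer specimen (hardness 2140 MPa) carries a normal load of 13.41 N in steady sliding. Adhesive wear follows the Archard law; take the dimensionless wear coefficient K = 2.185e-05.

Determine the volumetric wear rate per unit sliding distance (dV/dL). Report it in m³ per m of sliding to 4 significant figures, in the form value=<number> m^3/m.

All working math holds full precision; the intermediates are displayed rounded, and rounded once at the end, at four significant figures.
Hardness H = 2140 MPa = 2.140e+09 Pa.
Expressed in SI base units: W = 13.41 N, H = 2.140e+09 Pa, K = 2.185e-05.
The wear rate dV/dL = K·W/H, per unit distance: 2.185e-05 · 13.41 / 2.140e+09 = 1.369e-13 m³/m.

value=1.369e-13 m^3/m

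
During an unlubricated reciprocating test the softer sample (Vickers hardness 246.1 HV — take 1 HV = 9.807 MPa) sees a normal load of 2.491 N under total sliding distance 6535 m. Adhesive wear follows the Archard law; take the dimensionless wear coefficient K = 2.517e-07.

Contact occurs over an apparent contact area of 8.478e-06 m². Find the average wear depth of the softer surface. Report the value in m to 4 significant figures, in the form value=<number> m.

value=2.002e-07 m

All working math holds full precision — the intermediates appear rounded — one last rounding: four significant figures.
Convert: Hardness H = 246.1 HV × 9.807 MPa/HV = 2414 MPa = 2.414e+09 Pa.
Collected in SI base units: W = 2.491 N, H = 2.414e+09 Pa, K = 2.517e-07.
Volume removed: V = K·W·L/H = 2.517e-07 · 2.491 · 6535 / 2.414e+09 = 1.698e-12 m³.
Depth of wear h = V/A = 1.698e-12 / 8.478e-06 = 2.002e-07 m.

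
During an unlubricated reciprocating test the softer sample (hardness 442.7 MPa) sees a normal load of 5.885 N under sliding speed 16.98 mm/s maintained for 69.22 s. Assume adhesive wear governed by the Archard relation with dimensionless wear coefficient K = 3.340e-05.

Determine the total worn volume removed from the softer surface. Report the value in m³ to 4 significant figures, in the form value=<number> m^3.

Printed values are rounded. Every step maintains full precision, and one last rounding to 4 significant digits.
Sliding speed v = 16.98 mm/s = 0.01698 m/s. Distance L = v·t = 0.01698 m/s × 69.22 s = 1.175 m.
Hardness H = 442.7 MPa = 4.427e+08 Pa.
As SI base values: W = 5.885 N, H = 4.427e+08 Pa, K = 3.340e-05.
Worn volume V = K·W·L/H = 3.340e-05 · 5.885 · 1.175 / 4.427e+08 = 5.219e-13 m³.

value=5.219e-13 m^3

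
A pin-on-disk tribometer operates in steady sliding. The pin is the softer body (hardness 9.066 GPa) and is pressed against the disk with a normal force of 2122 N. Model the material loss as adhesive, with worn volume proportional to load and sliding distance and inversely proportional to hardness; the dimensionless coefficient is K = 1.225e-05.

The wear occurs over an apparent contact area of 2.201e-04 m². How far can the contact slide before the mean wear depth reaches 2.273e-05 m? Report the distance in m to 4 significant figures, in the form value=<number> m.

value=1745 m

Each operation holds exact precision — shown intermediates are rounded; a lone final rounding to 4 significant digits.
Hardness H = 9.066 GPa = 9.066e+09 Pa.
Collected in SI base units: W = 2122 N, H = 9.066e+09 Pa, K = 1.225e-05.
Wearable volume V_lim = h_lim·A = 2.273e-05 · 2.201e-04 = 5.003e-09 m³.
So the life L = V_lim·H/(K·W) = 5.003e-09 · 9.066e+09 / (1.225e-05 · 2122) = 1745 m.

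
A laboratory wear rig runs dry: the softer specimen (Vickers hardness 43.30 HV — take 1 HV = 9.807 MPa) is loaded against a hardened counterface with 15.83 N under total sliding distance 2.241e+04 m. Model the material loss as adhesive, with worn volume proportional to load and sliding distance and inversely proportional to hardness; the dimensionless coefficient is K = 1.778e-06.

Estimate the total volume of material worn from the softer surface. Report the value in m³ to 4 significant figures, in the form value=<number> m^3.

Shown intermediates are rounded — the algebra maintains full float precision — a lone final rounding, at 4 significant figures.
Hardness H = 43.30 HV × 9.807 MPa/HV = 424.6 MPa = 4.246e+08 Pa.
Expressed in SI base units: W = 15.83 N, H = 4.246e+08 Pa, K = 1.778e-06.
Apply Archard: V = K·W·L/H = 1.778e-06 · 15.83 · 2.241e+04 / 4.246e+08 = 1.485e-09 m³.

value=1.485e-09 m^3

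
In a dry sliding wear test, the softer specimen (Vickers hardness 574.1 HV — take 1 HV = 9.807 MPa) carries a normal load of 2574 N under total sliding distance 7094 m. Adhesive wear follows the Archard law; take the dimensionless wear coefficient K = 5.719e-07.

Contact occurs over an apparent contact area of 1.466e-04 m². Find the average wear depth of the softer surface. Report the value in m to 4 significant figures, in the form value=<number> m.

value=1.265e-05 m

Each operation runs at full precision; the intermediates are printed rounded. Rounded just once: 4 significant figures.
Convert: Hardness H = 574.1 HV × 9.807 MPa/HV = 5630 MPa = 5.630e+09 Pa.
In SI base units, W = 2574 N, H = 5.630e+09 Pa, K = 5.719e-07.
Apply Archard: V = K·W·L/H = 5.719e-07 · 2574 · 7094 / 5.630e+09 = 1.855e-09 m³.
Depth of wear h = V/A = 1.855e-09 / 1.466e-04 = 1.265e-05 m.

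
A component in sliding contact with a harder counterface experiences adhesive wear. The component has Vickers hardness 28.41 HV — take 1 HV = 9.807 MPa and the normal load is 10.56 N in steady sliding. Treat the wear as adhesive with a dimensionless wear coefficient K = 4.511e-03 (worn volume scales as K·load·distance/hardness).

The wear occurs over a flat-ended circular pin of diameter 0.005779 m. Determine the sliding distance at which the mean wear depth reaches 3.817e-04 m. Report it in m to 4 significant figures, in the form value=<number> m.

Intermediate values are shown rounded; the algebra carries full float precision — a lone final rounding: 4 significant digits.
Hardness H = 28.41 HV × 9.807 MPa/HV = 278.6 MPa = 2.786e+08 Pa.
Contact area A = π·d²/4 = π·(0.005779 m)²/4 = 2.623e-05 m².
SI base units throughout: W = 10.56 N, H = 2.786e+08 Pa, K = 4.511e-03.
Allowed volume V_lim = h_lim·A = 3.817e-04 · 2.623e-05 = 1.001e-08 m³.
Thus life L = V_lim·H/(K·W) = 1.001e-08 · 2.786e+08 / (4.511e-03 · 10.56) = 58.56 m.

value=58.56 m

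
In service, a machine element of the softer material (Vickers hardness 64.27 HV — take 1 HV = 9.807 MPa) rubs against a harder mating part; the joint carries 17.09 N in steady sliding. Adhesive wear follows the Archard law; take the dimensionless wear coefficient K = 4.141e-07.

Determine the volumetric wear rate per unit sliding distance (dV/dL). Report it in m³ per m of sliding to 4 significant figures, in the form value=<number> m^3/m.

value=1.123e-14 m^3/m

All arithmetic carries full precision; intermediates appear rounded — one final rounding: 4 significant digits.
Hardness H = 64.27 HV × 9.807 MPa/HV = 630.3 MPa = 6.303e+08 Pa.
As SI base values: W = 17.09 N, H = 6.303e+08 Pa, K = 4.141e-07.
The wear rate dV/dL = K·W/H (no L dependence): 4.141e-07 · 17.09 / 6.303e+08 = 1.123e-14 m³/m.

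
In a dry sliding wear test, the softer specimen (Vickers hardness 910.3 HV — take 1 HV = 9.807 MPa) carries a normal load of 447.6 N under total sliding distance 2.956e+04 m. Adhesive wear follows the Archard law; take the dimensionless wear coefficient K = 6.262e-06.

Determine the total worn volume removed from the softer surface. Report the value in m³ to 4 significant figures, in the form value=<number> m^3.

Intermediate values are shown rounded; every step carries full float precision — rounded just once: four significant figures.
Convert: Hardness H = 910.3 HV × 9.807 MPa/HV = 8927 MPa = 8.927e+09 Pa.
As SI base values: W = 447.6 N, H = 8.927e+09 Pa, K = 6.262e-06.
The Archard volume V = K·W·L/H = 6.262e-06 · 447.6 · 2.956e+04 / 8.927e+09 = 9.281e-09 m³.

value=9.281e-09 m^3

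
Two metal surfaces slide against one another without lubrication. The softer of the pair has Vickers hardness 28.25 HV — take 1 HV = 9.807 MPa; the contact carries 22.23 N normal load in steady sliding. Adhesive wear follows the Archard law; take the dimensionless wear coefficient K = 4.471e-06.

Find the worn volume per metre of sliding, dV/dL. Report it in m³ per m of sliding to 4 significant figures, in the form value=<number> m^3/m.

value=3.587e-13 m^3/m

All arithmetic maintains full precision; intermediates are displayed rounded; one final rounding to 4 significant figures.
Hardness H = 28.25 HV × 9.807 MPa/HV = 277.0 MPa = 2.770e+08 Pa.
As SI base values: W = 22.23 N, H = 2.770e+08 Pa, K = 4.471e-06.
The wear rate dV/dL = K·W/H, so: 4.471e-06 · 22.23 / 2.770e+08 = 3.587e-13 m³/m.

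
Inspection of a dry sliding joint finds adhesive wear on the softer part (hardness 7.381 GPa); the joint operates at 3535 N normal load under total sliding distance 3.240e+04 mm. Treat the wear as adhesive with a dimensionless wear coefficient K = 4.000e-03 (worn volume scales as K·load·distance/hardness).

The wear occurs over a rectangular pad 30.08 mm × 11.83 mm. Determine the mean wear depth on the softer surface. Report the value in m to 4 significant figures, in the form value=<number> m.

value=1.744e-04 m

Intermediates are displayed rounded; each operation keeps full precision; one final rounding to 4 significant figures.
Convert: Distance covered L = 3.240e+04 mm = 32.40 m.
Convert: Hardness H = 7.381 GPa = 7.381e+09 Pa.
Convert: Pad sides 30.08 mm × 11.83 mm = 0.03008 m × 0.01183 m. Contact area A = 0.03008 m × 0.01183 m = 3.558e-04 m².
In SI base units: W = 3535 N, H = 7.381e+09 Pa, K = 4.000e-03.
Wear volume V = K·W·L/H = 4.000e-03 · 3535 · 32.40 / 7.381e+09 = 6.207e-08 m³.
Mean depth h = V/A = 6.207e-08 / 3.558e-04 = 1.744e-04 m.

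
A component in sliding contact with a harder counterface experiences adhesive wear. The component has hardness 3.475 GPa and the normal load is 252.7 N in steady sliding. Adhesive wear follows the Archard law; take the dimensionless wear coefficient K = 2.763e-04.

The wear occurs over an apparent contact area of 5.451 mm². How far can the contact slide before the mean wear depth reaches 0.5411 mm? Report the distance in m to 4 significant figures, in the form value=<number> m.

value=146.8 m

All working math holds full precision — intermediate values are printed rounded, and a single final rounding, at 4 significant digits.
Convert: Hardness H = 3.475 GPa = 3.475e+09 Pa.
Convert: Contact area A = 5.451 mm² = 5.451e-06 m².
Convert: Depth limit h_lim = 0.5411 mm = 5.411e-04 m.
SI base units throughout: W = 252.7 N, H = 3.475e+09 Pa, K = 2.763e-04.
Permissible volume V_lim = h_lim·A = 5.411e-04 · 5.451e-06 = 2.950e-09 m³.
Thus life L = V_lim·H/(K·W) = 2.950e-09 · 3.475e+09 / (2.763e-04 · 252.7) = 146.8 m.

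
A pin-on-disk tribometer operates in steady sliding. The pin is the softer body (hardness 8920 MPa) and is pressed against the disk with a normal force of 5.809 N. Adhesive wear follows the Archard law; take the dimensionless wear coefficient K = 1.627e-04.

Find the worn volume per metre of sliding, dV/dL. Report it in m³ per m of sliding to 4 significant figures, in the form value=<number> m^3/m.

value=1.060e-13 m^3/m

All arithmetic keeps full precision — intermediate values appear rounded; one last rounding: 4 significant digits.
Hardness H = 8920 MPa = 8.920e+09 Pa.
Working in SI base units: W = 5.809 N, H = 8.920e+09 Pa, K = 1.627e-04.
Rate of wear dV/dL = K·W/H, per unit distance: 1.627e-04 · 5.809 / 8.920e+09 = 1.060e-13 m³/m.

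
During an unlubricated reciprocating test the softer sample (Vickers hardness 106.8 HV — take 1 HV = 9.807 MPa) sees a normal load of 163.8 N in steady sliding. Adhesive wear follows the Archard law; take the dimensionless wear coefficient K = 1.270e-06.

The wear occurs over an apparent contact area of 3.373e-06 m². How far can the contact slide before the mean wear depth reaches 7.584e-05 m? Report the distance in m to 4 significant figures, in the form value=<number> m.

value=1288 m

The algebra carries exact precision. The intermediates are displayed rounded. Rounded just once: four significant digits.
Hardness H = 106.8 HV × 9.807 MPa/HV = 1047 MPa = 1.047e+09 Pa.
SI base units throughout: W = 163.8 N, H = 1.047e+09 Pa, K = 1.270e-06.
Volume at the limit: V_lim = h_lim·A = 7.584e-05 · 3.373e-06 = 2.558e-10 m³.
Inverting, life L = V_lim·H/(K·W) = 2.558e-10 · 1.047e+09 / (1.270e-06 · 163.8) = 1288 m.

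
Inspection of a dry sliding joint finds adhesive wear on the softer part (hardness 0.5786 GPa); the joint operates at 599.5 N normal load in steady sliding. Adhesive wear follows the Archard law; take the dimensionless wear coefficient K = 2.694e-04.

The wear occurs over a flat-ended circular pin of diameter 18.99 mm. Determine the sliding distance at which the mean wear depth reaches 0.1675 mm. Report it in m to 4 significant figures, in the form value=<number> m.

Intermediate values are printed rounded. All arithmetic keeps full float precision, and rounded once at the end: four significant digits.
Convert: Hardness H = 0.5786 GPa = 5.786e+08 Pa.
Convert: Pin diameter d = 18.99 mm = 0.01899 m. Contact area A = π·d²/4 = π·(0.01899 m)²/4 = 2.832e-04 m².
Convert: Depth limit h_lim = 0.1675 mm = 1.675e-04 m.
Working in SI base units: W = 599.5 N, H = 5.786e+08 Pa, K = 2.694e-04.
Volume at the limit: V_lim = h_lim·A = 1.675e-04 · 2.832e-04 = 4.744e-08 m³.
So the life L = V_lim·H/(K·W) = 4.744e-08 · 5.786e+08 / (2.694e-04 · 599.5) = 170.0 m.

value=170.0 m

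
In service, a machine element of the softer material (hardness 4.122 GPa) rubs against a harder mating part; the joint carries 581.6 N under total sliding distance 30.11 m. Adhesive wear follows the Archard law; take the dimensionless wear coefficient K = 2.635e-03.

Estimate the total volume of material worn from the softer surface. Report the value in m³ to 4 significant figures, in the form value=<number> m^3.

Intermediates are displayed rounded — every step carries full precision — a lone final rounding to four significant digits.
Convert: Hardness H = 4.122 GPa = 4.122e+09 Pa.
In SI base units, W = 581.6 N, H = 4.122e+09 Pa, K = 2.635e-03.
Archard volume V = K·W·L/H = 2.635e-03 · 581.6 · 30.11 / 4.122e+09 = 1.119e-08 m³.

value=1.119e-08 m^3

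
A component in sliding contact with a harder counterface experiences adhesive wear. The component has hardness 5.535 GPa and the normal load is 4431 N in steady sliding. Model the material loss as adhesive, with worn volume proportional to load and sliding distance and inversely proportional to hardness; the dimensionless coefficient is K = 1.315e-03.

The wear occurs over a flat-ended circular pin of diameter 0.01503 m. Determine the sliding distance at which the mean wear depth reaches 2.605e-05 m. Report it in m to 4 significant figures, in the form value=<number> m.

value=4.390 m

Quoted intermediates are rounded, and all arithmetic holds exact precision; rounded once at the end: four significant digits.
Hardness H = 5.535 GPa = 5.535e+09 Pa.
Contact area A = π·d²/4 = π·(0.01503 m)²/4 = 1.774e-04 m².
Restated in SI base units: W = 4431 N, H = 5.535e+09 Pa, K = 1.315e-03.
Limit volume V_lim = h_lim·A = 2.605e-05 · 1.774e-04 = 4.622e-09 m³.
So the life L = V_lim·H/(K·W) = 4.622e-09 · 5.535e+09 / (1.315e-03 · 4431) = 4.390 m.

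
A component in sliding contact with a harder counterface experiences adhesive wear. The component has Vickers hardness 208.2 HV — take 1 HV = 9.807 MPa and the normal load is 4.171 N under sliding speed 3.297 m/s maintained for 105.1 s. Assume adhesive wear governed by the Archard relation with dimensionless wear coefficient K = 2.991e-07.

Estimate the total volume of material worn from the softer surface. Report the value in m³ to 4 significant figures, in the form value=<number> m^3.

value=2.117e-13 m^3

The computation holds full float precision; the intermediates are displayed rounded; a lone final rounding: 4 significant digits.
Sliding distance L = v·t = 3.297 m/s × 105.1 s = 346.5 m.
Hardness H = 208.2 HV × 9.807 MPa/HV = 2042 MPa = 2.042e+09 Pa.
In SI base units: W = 4.171 N, H = 2.042e+09 Pa, K = 2.991e-07.
The Archard volume V = K·W·L/H = 2.991e-07 · 4.171 · 346.5 / 2.042e+09 = 2.117e-13 m³.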